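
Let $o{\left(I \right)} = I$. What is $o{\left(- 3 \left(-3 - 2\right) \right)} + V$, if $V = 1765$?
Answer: $1780$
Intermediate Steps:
$o{\left(- 3 \left(-3 - 2\right) \right)} + V = - 3 \left(-3 - 2\right) + 1765 = \left(-3\right) \left(-5\right) + 1765 = 15 + 1765 = 1780$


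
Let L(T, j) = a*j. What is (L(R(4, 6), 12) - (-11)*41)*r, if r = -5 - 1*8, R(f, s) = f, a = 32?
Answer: -10855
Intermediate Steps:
L(T, j) = 32*j
r = -13 (r = -5 - 8 = -13)
(L(R(4, 6), 12) - (-11)*41)*r = (32*12 - (-11)*41)*(-13) = (384 - 1*(-451))*(-13) = (384 + 451)*(-13) = 835*(-13) = -10855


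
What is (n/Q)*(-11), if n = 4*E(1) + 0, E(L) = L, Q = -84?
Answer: 11/21 ≈ 0.52381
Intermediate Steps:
n = 4 (n = 4*1 + 0 = 4 + 0 = 4)
(n/Q)*(-11) = (4/(-84))*(-11) = (4*(-1/84))*(-11) = -1/21*(-11) = 11/21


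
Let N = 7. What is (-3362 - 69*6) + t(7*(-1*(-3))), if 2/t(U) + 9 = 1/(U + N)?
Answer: -947832/251 ≈ -3776.2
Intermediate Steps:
t(U) = 2/(-9 + 1/(7 + U)) (t(U) = 2/(-9 + 1/(U + 7)) = 2/(-9 + 1/(7 + U)))
(-3362 - 69*6) + t(7*(-1*(-3))) = (-3362 - 69*6) + 2*(-7 - 7*(-1*(-3)))/(62 + 9*(7*(-1*(-3)))) = (-3362 - 414) + 2*(-7 - 7*3)/(62 + 9*(7*3)) = -3776 + 2*(-7 - 1*21)/(62 + 9*21) = -3776 + 2*(-7 - 21)/(62 + 189) = -3776 + 2*(-28)/251 = -3776 + 2*(1/251)*(-28) = -3776 - 56/251 = -947832/251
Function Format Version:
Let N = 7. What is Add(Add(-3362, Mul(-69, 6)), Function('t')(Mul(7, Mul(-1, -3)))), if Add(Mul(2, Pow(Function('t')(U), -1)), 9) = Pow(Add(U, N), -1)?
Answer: Rational(-947832, 251) ≈ -3776.2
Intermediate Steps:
Function('t')(U) = Mul(2, Pow(Add(-9, Pow(Add(7, U), -1)), -1)) (Function('t')(U) = Mul(2, Pow(Add(-9, Pow(Add(U, 7), -1)), -1)) = Mul(2, Pow(Add(-9, Pow(Add(7, U), -1)), -1)))
Add(Add(-3362, Mul(-69, 6)), Function('t')(Mul(7, Mul(-1, -3)))) = Add(Add(-3362, Mul(-69, 6)), Mul(2, Pow(Add(62, Mul(9, Mul(7, Mul(-1, -3)))), -1), Add(-7, Mul(-1, Mul(7, Mul(-1, -3)))))) = Add(Add(-3362, -414), Mul(2, Pow(Add(62, Mul(9, Mul(7, 3))), -1), Add(-7, Mul(-1, Mul(7, 3))))) = Add(-3776, Mul(2, Pow(Add(62, Mul(9, 21)), -1), Add(-7, Mul(-1, 21)))) = Add(-3776, Mul(2, Pow(Add(62, 189), -1), Add(-7, -21))) = Add(-3776, Mul(2, Pow(251, -1), -28)) = Add(-3776, Mul(2, Rational(1, 251), -28)) = Add(-3776, Rational(-56, 251)) = Rational(-947832, 251)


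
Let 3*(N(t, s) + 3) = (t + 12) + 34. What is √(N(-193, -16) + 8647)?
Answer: 3*√955 ≈ 92.709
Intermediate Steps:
N(t, s) = 37/3 + t/3 (N(t, s) = -3 + ((t + 12) + 34)/3 = -3 + ((12 + t) + 34)/3 = -3 + (46 + t)/3 = -3 + (46/3 + t/3) = 37/3 + t/3)
√(N(-193, -16) + 8647) = √((37/3 + (⅓)*(-193)) + 8647) = √((37/3 - 193/3) + 8647) = √(-52 + 8647) = √8595 = 3*√955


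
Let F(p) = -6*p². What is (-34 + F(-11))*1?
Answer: -760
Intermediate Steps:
(-34 + F(-11))*1 = (-34 - 6*(-11)²)*1 = (-34 - 6*121)*1 = (-34 - 726)*1 = -760*1 = -760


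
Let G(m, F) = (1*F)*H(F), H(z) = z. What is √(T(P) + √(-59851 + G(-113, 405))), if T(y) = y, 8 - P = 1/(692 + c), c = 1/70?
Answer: √(18768852978 + 16425713367*√2126)/48441 ≈ 18.187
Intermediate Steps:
G(m, F) = F² (G(m, F) = (1*F)*F = F*F = F²)
c = 1/70 ≈ 0.014286
P = 387458/48441 (P = 8 - 1/(692 + 1/70) = 8 - 1/48441/70 = 8 - 1*70/48441 = 8 - 70/48441 = 387458/48441 ≈ 7.9986)
√(T(P) + √(-59851 + G(-113, 405))) = √(387458/48441 + √(-59851 + 405²)) = √(387458/48441 + √(-59851 + 164025)) = √(387458/48441 + √104174) = √(387458/48441 + 7*√2126)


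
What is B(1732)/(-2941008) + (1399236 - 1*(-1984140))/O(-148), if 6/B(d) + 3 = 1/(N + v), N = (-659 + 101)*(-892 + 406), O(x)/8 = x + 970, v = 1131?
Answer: 28226215290219799/54861059339296 ≈ 514.50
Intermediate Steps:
O(x) = 7760 + 8*x (O(x) = 8*(x + 970) = 8*(970 + x) = 7760 + 8*x)
N = 271188 (N = -558*(-486) = 271188)
B(d) = -816957/408478 (B(d) = 6/(-3 + 1/(271188 + 1131)) = 6/(-3 + 1/272319) = 6/(-816956/272319) = 6*(-272319/816956) = -816957/408478)
B(1732)/(-2941008) + (1399236 - 1*(-1984140))/O(-148) = -816957/408478/(-2941008) + (1399236 - 1*(-1984140))/(7760 + 8*(-148)) = -816957/408478*(-1/2941008) + (1399236 + 1984140)/(7760 - 1184) = 272319/400445688608 + 3383376/6576 = 272319/400445688608 + 3383376*(1/6576) = 272319/400445688608 + 70487/137 = 28226215290219799/54861059339296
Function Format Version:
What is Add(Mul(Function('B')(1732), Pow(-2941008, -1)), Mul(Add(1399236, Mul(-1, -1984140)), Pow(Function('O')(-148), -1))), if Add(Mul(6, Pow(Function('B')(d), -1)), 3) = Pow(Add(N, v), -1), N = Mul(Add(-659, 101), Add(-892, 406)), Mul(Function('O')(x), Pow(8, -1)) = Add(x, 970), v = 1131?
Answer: Rational(28226215290219799, 54861059339296) ≈ 514.50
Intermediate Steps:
Function('O')(x) = Add(7760, Mul(8, x)) (Function('O')(x) = Mul(8, Add(x, 970)) = Mul(8, Add(970, x)) = Add(7760, Mul(8, x)))
N = 271188 (N = Mul(-558, -486) = 271188)
Function('B')(d) = Rational(-816957, 408478) (Function('B')(d) = Mul(6, Pow(Add(-3, Pow(Add(271188, 1131), -1)), -1)) = Mul(6, Pow(Add(-3, Pow(272319, -1)), -1)) = Mul(6, Pow(Add(-3, Rational(1, 272319)), -1)) = Mul(6, Pow(Rational(-816956, 272319), -1)) = Mul(6, Rational(-272319, 816956)) = Rational(-816957, 408478))
Add(Mul(Function('B')(1732), Pow(-2941008, -1)), Mul(Add(1399236, Mul(-1, -1984140)), Pow(Function('O')(-148), -1))) = Add(Mul(Rational(-816957, 408478), Pow(-2941008, -1)), Mul(Add(1399236, Mul(-1, -1984140)), Pow(Add(7760, Mul(8, -148)), -1))) = Add(Mul(Rational(-816957, 408478), Rational(-1, 2941008)), Mul(Add(1399236, 1984140), Pow(Add(7760, -1184), -1))) = Add(Rational(272319, 400445688608), Mul(3383376, Pow(6576, -1))) = Add(Rational(272319, 400445688608), Mul(3383376, Rational(1, 6576))) = Add(Rational(272319, 400445688608), Rational(70487, 137)) = Rational(28226215290219799, 54861059339296)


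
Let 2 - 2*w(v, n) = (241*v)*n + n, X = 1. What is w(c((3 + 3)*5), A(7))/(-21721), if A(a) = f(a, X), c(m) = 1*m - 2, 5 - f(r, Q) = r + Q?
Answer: -20249/43442 ≈ -0.46612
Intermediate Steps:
f(r, Q) = 5 - Q - r (f(r, Q) = 5 - (r + Q) = 5 - (Q + r) = 5 + (-Q - r) = 5 - Q - r)
c(m) = -2 + m (c(m) = m - 2 = -2 + m)
A(a) = 4 - a (A(a) = 5 - 1*1 - a = 5 - 1 - a = 4 - a)
w(v, n) = 1 - n/2 - 241*n*v/2 (w(v, n) = 1 - ((241*v)*n + n)/2 = 1 - (241*n*v + n)/2 = 1 - (n + 241*n*v)/2 = 1 + (-n/2 - 241*n*v/2) = 1 - n/2 - 241*n*v/2)
w(c((3 + 3)*5), A(7))/(-21721) = (1 - (4 - 1*7)/2 - 241*(4 - 1*7)*(-2 + (3 + 3)*5)/2)/(-21721) = (1 - (4 - 7)/2 - 241*(4 - 7)*(-2 + 6*5)/2)*(-1/21721) = (1 - 1/2*(-3) - 241/2*(-3)*(-2 + 30))*(-1/21721) = (1 + 3/2 - 241/2*(-3)*28)*(-1/21721) = (1 + 3/2 + 10122)*(-1/21721) = (20249/2)*(-1/21721) = -20249/43442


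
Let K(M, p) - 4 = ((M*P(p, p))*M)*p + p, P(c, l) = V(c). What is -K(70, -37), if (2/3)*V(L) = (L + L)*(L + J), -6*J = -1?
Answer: 741245083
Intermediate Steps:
J = ⅙ (J = -⅙*(-1) = ⅙ ≈ 0.16667)
V(L) = 3*L*(⅙ + L) (V(L) = 3*((L + L)*(L + ⅙))/2 = 3*((2*L)*(⅙ + L))/2 = 3*(2*L*(⅙ + L))/2 = 3*L*(⅙ + L))
P(c, l) = c*(1 + 6*c)/2
K(M, p) = 4 + p + M²*p²*(1 + 6*p)/2 (K(M, p) = 4 + (((M*(p*(1 + 6*p)/2))*M)*p + p) = 4 + (((M*p*(1 + 6*p)/2)*M)*p + p) = 4 + ((p*M²*(1 + 6*p)/2)*p + p) = 4 + (M²*p²*(1 + 6*p)/2 + p) = 4 + (p + M²*p²*(1 + 6*p)/2) = 4 + p + M²*p²*(1 + 6*p)/2)
-K(70, -37) = -(4 - 37 + (½)*70²*(-37)²*(1 + 6*(-37))) = -(4 - 37 + (½)*4900*1369*(1 - 222)) = -(4 - 37 + (½)*4900*1369*(-221)) = -(4 - 37 - 741245050) = -1*(-741245083) = 741245083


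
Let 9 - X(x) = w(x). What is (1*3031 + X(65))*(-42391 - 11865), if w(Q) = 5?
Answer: -164666960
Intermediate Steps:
X(x) = 4 (X(x) = 9 - 1*5 = 9 - 5 = 4)
(1*3031 + X(65))*(-42391 - 11865) = (1*3031 + 4)*(-42391 - 11865) = (3031 + 4)*(-54256) = 3035*(-54256) = -164666960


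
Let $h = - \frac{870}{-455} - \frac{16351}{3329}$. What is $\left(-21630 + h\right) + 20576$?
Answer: $- \frac{320206401}{302939} \approx -1057.0$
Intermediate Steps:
$h = - \frac{908695}{302939}$ ($h = \left(-870\right) \left(- \frac{1}{455}\right) - \frac{16351}{3329} = \frac{174}{91} - \frac{16351}{3329} = - \frac{908695}{302939} \approx -2.9996$)
$\left(-21630 + h\right) + 20576 = \left(-21630 - \frac{908695}{302939}\right) + 20576 = - \frac{6553479265}{302939} + 20576 = - \frac{320206401}{302939}$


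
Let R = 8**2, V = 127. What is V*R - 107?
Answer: 8021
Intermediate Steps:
R = 64
V*R - 107 = 127*64 - 107 = 8128 - 107 = 8021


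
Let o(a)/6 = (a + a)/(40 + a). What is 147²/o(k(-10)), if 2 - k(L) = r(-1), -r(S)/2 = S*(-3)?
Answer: 21609/2 ≈ 10805.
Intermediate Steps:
r(S) = 6*S (r(S) = -2*S*(-3) = -(-6)*S = 6*S)
k(L) = 8 (k(L) = 2 - 6*(-1) = 2 - 1*(-6) = 2 + 6 = 8)
o(a) = 12*a/(40 + a) (o(a) = 6*((a + a)/(40 + a)) = 6*((2*a)/(40 + a)) = 6*(2*a/(40 + a)) = 12*a/(40 + a))
147²/o(k(-10)) = 147²/((12*8/(40 + 8))) = 21609/((12*8/48)) = 21609/((12*8*(1/48))) = 21609/2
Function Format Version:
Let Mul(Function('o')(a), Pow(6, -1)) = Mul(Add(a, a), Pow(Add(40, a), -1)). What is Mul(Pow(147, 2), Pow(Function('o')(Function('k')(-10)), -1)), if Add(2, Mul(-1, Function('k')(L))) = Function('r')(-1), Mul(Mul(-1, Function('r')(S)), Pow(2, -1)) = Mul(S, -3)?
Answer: Rational(21609, 2) ≈ 10805.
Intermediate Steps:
Function('r')(S) = Mul(6, S) (Function('r')(S) = Mul(-2, Mul(S, -3)) = Mul(-2, Mul(-3, S)) = Mul(6, S))
Function('k')(L) = 8 (Function('k')(L) = Add(2, Mul(-1, Mul(6, -1))) = Add(2, Mul(-1, -6)) = Add(2, 6) = 8)
Function('o')(a) = Mul(12, a, Pow(Add(40, a), -1)) (Function('o')(a) = Mul(6, Mul(Add(a, a), Pow(Add(40, a), -1))) = Mul(6, Mul(Mul(2, a), Pow(Add(40, a), -1))) = Mul(6, Mul(2, a, Pow(Add(40, a), -1))) = Mul(12, a, Pow(Add(40, a), -1)))
Mul(Pow(147, 2), Pow(Function('o')(Function('k')(-10)), -1)) = Mul(Pow(147, 2), Pow(Mul(12, 8, Pow(Add(40, 8), -1)), -1)) = Mul(21609, Pow(Mul(12, 8, Pow(48, -1)), -1)) = Mul(21609, Pow(Mul(12, 8, Rational(1, 48)), -1)) = Mul(21609, Pow(2, -1)) = Mul(21609, Rational(1, 2)) = Rational(21609, 2)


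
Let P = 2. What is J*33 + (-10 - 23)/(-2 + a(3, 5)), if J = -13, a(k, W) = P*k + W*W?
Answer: -12474/29 ≈ -430.14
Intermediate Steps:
a(k, W) = W² + 2*k (a(k, W) = 2*k + W*W = 2*k + W² = W² + 2*k)
J*33 + (-10 - 23)/(-2 + a(3, 5)) = -13*33 + (-10 - 23)/(-2 + (5² + 2*3)) = -429 - 33/(-2 + (25 + 6)) = -429 - 33/(-2 + 31) = -429 - 33/29 = -12474/29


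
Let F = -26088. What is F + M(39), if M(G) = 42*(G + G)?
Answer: -22812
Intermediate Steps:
M(G) = 84*G (M(G) = 42*(2*G) = 84*G)
F + M(39) = -26088 + 84*39 = -26088 + 3276 = -22812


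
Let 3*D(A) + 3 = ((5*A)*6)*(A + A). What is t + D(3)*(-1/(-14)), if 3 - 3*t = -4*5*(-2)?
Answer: 19/42 ≈ 0.45238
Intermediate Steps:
D(A) = -1 + 20*A² (D(A) = -1 + (((5*A)*6)*(A + A))/3 = -1 + ((30*A)*(2*A))/3 = -1 + (60*A²)/3 = -1 + 20*A²)
t = -37/3 (t = 1 - (-4*5)*(-2)/3 = 1 - (-20)*(-2)/3 = 1 - ⅓*40 = 1 - 40/3 = -37/3 ≈ -12.333)
t + D(3)*(-1/(-14)) = -37/3 + (-1 + 20*3²)*(-1/(-14)) = -37/3 + (-1 + 20*9)*(-1*(-1/14)) = -37/3 + (-1 + 180)*(1/14) = -37/3 + 179*(1/14) = -37/3 + 179/14 = 19/42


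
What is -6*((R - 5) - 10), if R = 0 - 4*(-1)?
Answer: 66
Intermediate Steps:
R = 4 (R = 0 + 4 = 4)
-6*((R - 5) - 10) = -6*((4 - 5) - 10) = -6*(-1 - 10) = -6*(-11) = 66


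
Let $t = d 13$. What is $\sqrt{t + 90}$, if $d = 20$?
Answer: $5 \sqrt{14} \approx 18.708$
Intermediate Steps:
$t = 260$ ($t = 20 \cdot 13 = 260$)
$\sqrt{t + 90} = \sqrt{260 + 90} = \sqrt{350} = 5 \sqrt{14}$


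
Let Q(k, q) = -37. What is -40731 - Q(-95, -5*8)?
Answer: -40694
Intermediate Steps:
-40731 - Q(-95, -5*8) = -40731 - 1*(-37) = -40731 + 37 = -40694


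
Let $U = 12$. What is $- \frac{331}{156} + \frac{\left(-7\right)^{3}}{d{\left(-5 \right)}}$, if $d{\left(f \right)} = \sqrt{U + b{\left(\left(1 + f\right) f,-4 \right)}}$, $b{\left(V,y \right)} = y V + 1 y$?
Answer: $- \frac{331}{156} + \frac{343 i \sqrt{2}}{12} \approx -2.1218 + 40.423 i$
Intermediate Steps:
$b{\left(V,y \right)} = y + V y$ ($b{\left(V,y \right)} = V y + y = y + V y$)
$d{\left(f \right)} = \sqrt{8 - 4 f \left(1 + f\right)}$ ($d{\left(f \right)} = \sqrt{12 - 4 \left(1 + \left(1 + f\right) f\right)} = \sqrt{12 - 4 \left(1 + f \left(1 + f\right)\right)} = \sqrt{12 - \left(4 + 4 f \left(1 + f\right)\right)} = \sqrt{8 - 4 f \left(1 + f\right)}$)
$- \frac{331}{156} + \frac{\left(-7\right)^{3}}{d{\left(-5 \right)}} = - \frac{331}{156} + \frac{\left(-7\right)^{3}}{2 \sqrt{2 - - 5 \left(1 - 5\right)}} = \left(-331\right) \frac{1}{156} - \frac{343}{2 \sqrt{2 - \left(-5\right) \left(-4\right)}} = - \frac{331}{156} - \frac{343}{2 \sqrt{2 - 20}} = - \frac{331}{156} - \frac{343}{2 \sqrt{-18}} = - \frac{331}{156} - \frac{343}{2 \cdot 3 i \sqrt{2}} = - \frac{331}{156} - \frac{343}{6 i \sqrt{2}} = - \frac{331}{156} - 343 \left(- \frac{i \sqrt{2}}{12}\right) = - \frac{331}{156} + \frac{343 i \sqrt{2}}{12}$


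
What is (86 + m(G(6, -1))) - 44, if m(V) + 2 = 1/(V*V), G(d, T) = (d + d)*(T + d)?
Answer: 144001/3600 ≈ 40.000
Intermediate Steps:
G(d, T) = 2*d*(T + d) (G(d, T) = (2*d)*(T + d) = 2*d*(T + d))
m(V) = -2 + V**(-2) (m(V) = -2 + 1/(V*V) = -2 + V**(-2))
(86 + m(G(6, -1))) - 44 = (86 + (-2 + (2*6*(-1 + 6))**(-2))) - 44 = (86 + (-2 + (2*6*5)**(-2))) - 44 = (86 + (-2 + 60**(-2))) - 44 = (86 + (-2 + 1/3600)) - 44 = (86 - 7199/3600) - 44 = 302401/3600 - 44 = 144001/3600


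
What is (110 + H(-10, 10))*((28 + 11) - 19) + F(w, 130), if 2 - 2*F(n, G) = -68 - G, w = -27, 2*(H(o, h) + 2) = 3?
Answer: 2290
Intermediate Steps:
H(o, h) = -½ (H(o, h) = -2 + (½)*3 = -2 + 3/2 = -½)
F(n, G) = 35 + G/2 (F(n, G) = 1 - (-68 - G)/2 = 1 + (34 + G/2) = 35 + G/2)
(110 + H(-10, 10))*((28 + 11) - 19) + F(w, 130) = (110 - ½)*((28 + 11) - 19) + (35 + (½)*130) = 219*(39 - 19)/2 + (35 + 65) = (219/2)*20 + 100 = 2190 + 100 = 2290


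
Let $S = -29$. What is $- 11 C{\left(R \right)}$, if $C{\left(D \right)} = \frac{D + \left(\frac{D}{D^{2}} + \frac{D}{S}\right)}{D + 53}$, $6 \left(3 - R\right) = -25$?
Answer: $- \frac{580976}{450167} \approx -1.2906$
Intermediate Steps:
$R = \frac{43}{6}$ ($R = 3 - - \frac{25}{6} = 3 + \frac{25}{6} = \frac{43}{6} \approx 7.1667$)
$C{\left(D \right)} = \frac{\frac{1}{D} + \frac{28 D}{29}}{53 + D}$ ($C{\left(D \right)} = \frac{D + \left(\frac{D}{D^{2}} + \frac{D}{-29}\right)}{D + 53} = \frac{D + \left(\frac{D}{D^{2}} + D \left(- \frac{1}{29}\right)\right)}{53 + D} = \frac{D - \left(- \frac{1}{D} + \frac{D}{29}\right)}{53 + D} = \frac{\frac{1}{D} + \frac{28 D}{29}}{53 + D}$)
$- 11 C{\left(R \right)} = - 11 \frac{29 + 28 \left(\frac{43}{6}\right)^{2}}{29 \cdot \frac{43}{6} \left(53 + \frac{43}{6}\right)} = - 11 \cdot \frac{1}{29} \cdot \frac{6}{43} \frac{1}{\frac{361}{6}} \left(29 + 28 \cdot \frac{1849}{36}\right) = - 11 \cdot \frac{1}{29} \cdot \frac{6}{43} \cdot \frac{6}{361} \left(29 + \frac{12943}{9}\right) = - 11 \cdot \frac{1}{29} \cdot \frac{6}{43} \cdot \frac{6}{361} \cdot \frac{13204}{9} = \left(-11\right) \frac{52816}{450167} = - \frac{580976}{450167}$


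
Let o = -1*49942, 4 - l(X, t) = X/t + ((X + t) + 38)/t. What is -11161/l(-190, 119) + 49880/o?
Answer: -33182891449/17454729 ≈ -1901.1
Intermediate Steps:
l(X, t) = 4 - X/t - (38 + X + t)/t (l(X, t) = 4 - (X/t + ((X + t) + 38)/t) = 4 - (X/t + (38 + X + t)/t) = 4 + (-X/t - (38 + X + t)/t) = 4 - X/t - (38 + X + t)/t)
o = -49942
-11161/l(-190, 119) + 49880/o = -11161*119/(-38 - 2*(-190) + 3*119) + 49880/(-49942) = -11161*119/(-38 + 380 + 357) + 49880*(-1/49942) = -11161/((1/119)*699) - 24940/24971 = -11161/699/119 - 24940/24971 = -11161*119/699 - 24940/24971 = -1328159/699 - 24940/24971 = -33182891449/17454729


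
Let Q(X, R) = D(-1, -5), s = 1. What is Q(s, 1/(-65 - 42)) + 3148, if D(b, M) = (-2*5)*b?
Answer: 3158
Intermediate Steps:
D(b, M) = -10*b
Q(X, R) = 10 (Q(X, R) = -10*(-1) = 10)
Q(s, 1/(-65 - 42)) + 3148 = 10 + 3148 = 3158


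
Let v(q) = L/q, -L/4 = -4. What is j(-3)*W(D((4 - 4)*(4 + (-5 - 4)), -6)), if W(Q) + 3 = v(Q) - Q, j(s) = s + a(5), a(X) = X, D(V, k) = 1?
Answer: 24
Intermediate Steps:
L = 16 (L = -4*(-4) = 16)
v(q) = 16/q
j(s) = 5 + s (j(s) = s + 5 = 5 + s)
W(Q) = -3 - Q + 16/Q (W(Q) = -3 + (16/Q - Q) = -3 + (-Q + 16/Q) = -3 - Q + 16/Q)
j(-3)*W(D((4 - 4)*(4 + (-5 - 4)), -6)) = (5 - 3)*(-3 - 1*1 + 16/1) = 2*(-3 - 1 + 16*1) = 2*(-3 - 1 + 16) = 2*12 = 24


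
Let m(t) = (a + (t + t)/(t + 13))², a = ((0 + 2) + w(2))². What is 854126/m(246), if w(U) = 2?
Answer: 79356823/29768 ≈ 2665.8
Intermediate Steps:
a = 16 (a = ((0 + 2) + 2)² = (2 + 2)² = 4² = 16)
m(t) = (16 + 2*t/(13 + t))² (m(t) = (16 + (t + t)/(t + 13))² = (16 + (2*t)/(13 + t))² = (16 + 2*t/(13 + t))²)
854126/m(246) = 854126/((4*(104 + 9*246)²/(13 + 246)²)) = 854126/((4*(104 + 2214)²/259²)) = 854126/((4*(1/67081)*2318²)) = 854126/((4*(1/67081)*5373124)) = 854126/(21492496/67081) = 854126*(67081/21492496) = 79356823/29768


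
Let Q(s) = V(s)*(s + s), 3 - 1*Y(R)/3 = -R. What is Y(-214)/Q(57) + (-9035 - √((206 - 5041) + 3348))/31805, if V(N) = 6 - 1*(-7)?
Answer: -2234829/3142334 - I*√1487/31805 ≈ -0.7112 - 0.0012124*I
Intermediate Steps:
Y(R) = 9 + 3*R (Y(R) = 9 - (-3)*R = 9 + 3*R)
V(N) = 13 (V(N) = 6 + 7 = 13)
Q(s) = 26*s (Q(s) = 13*(s + s) = 13*(2*s) = 26*s)
Y(-214)/Q(57) + (-9035 - √((206 - 5041) + 3348))/31805 = (9 + 3*(-214))/((26*57)) + (-9035 - √((206 - 5041) + 3348))/31805 = (9 - 642)/1482 + (-9035 - √(-4835 + 3348))*(1/31805) = -633*1/1482 + (-9035 - √(-1487))*(1/31805) = -211/494 + (-9035 - I*√1487)*(1/31805) = -211/494 + (-1807/6361 - I*√1487/31805) = -2234829/3142334 - I*√1487/31805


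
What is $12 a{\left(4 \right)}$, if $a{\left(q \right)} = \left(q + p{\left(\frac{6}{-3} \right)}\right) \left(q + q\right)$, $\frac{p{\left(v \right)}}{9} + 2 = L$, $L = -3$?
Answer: $-3936$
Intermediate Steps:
$p{\left(v \right)} = -45$ ($p{\left(v \right)} = -18 + 9 \left(-3\right) = -18 - 27 = -45$)
$a{\left(q \right)} = 2 q \left(-45 + q\right)$ ($a{\left(q \right)} = \left(q - 45\right) \left(q + q\right) = \left(-45 + q\right) 2 q = 2 q \left(-45 + q\right)$)
$12 a{\left(4 \right)} = 12 \cdot 2 \cdot 4 \left(-45 + 4\right) = 12 \cdot 2 \cdot 4 \left(-41\right) = 12 \left(-328\right) = -3936$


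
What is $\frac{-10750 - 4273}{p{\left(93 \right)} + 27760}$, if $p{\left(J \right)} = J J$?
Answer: $- \frac{15023}{36409} \approx -0.41262$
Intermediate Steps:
$p{\left(J \right)} = J^{2}$
$\frac{-10750 - 4273}{p{\left(93 \right)} + 27760} = \frac{-10750 - 4273}{93^{2} + 27760} = - \frac{15023}{8649 + 27760} = - \frac{15023}{36409}$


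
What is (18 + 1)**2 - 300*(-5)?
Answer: 1861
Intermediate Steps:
(18 + 1)**2 - 300*(-5) = 19**2 + 1500 = 361 + 1500 = 1861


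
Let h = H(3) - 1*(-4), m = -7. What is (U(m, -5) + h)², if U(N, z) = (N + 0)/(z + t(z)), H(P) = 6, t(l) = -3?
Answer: 7569/64 ≈ 118.27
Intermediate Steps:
h = 10 (h = 6 - 1*(-4) = 6 + 4 = 10)
U(N, z) = N/(-3 + z) (U(N, z) = (N + 0)/(z - 3) = N/(-3 + z))
(U(m, -5) + h)² = (-7/(-3 - 5) + 10)² = (-7/(-8) + 10)² = (-7*(-⅛) + 10)² = (7/8 + 10)² = (87/8)² = 7569/64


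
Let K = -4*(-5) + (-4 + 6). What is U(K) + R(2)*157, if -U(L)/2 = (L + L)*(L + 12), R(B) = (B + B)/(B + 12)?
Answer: -20630/7 ≈ -2947.1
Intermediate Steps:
K = 22 (K = 20 + 2 = 22)
R(B) = 2*B/(12 + B) (R(B) = (2*B)/(12 + B) = 2*B/(12 + B))
U(L) = -4*L*(12 + L) (U(L) = -2*(L + L)*(L + 12) = -2*2*L*(12 + L) = -4*L*(12 + L))
U(K) + R(2)*157 = -4*22*(12 + 22) + (2*2/(12 + 2))*157 = -4*22*34 + (2*2/14)*157 = -2992 + (2*2*(1/14))*157 = -2992 + (2/7)*157 = -2992 + 314/7 = -20630/7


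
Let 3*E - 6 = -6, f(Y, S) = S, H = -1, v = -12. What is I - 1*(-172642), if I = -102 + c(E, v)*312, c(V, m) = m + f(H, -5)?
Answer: 167236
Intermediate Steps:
E = 0 (E = 2 + (⅓)*(-6) = 2 - 2 = 0)
c(V, m) = -5 + m (c(V, m) = m - 5 = -5 + m)
I = -5406 (I = -102 + (-5 - 12)*312 = -102 - 17*312 = -102 - 5304 = -5406)
I - 1*(-172642) = -5406 - 1*(-172642) = -5406 + 172642 = 167236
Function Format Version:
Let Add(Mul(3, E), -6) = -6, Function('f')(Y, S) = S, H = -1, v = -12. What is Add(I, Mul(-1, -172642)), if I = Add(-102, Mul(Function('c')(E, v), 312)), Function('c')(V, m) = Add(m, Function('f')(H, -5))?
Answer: 167236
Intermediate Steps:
E = 0 (E = Add(2, Mul(Rational(1, 3), -6)) = Add(2, -2) = 0)
Function('c')(V, m) = Add(-5, m) (Function('c')(V, m) = Add(m, -5) = Add(-5, m))
I = -5406 (I = Add(-102, Mul(Add(-5, -12), 312)) = Add(-102, Mul(-17, 312)) = Add(-102, -5304) = -5406)
Add(I, Mul(-1, -172642)) = Add(-5406, Mul(-1, -172642)) = Add(-5406, 172642) = 167236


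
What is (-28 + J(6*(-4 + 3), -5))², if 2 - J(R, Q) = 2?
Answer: 784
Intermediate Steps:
J(R, Q) = 0 (J(R, Q) = 2 - 1*2 = 2 - 2 = 0)
(-28 + J(6*(-4 + 3), -5))² = (-28 + 0)² = (-28)² = 784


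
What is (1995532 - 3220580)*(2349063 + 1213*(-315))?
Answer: -2409630214464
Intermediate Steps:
(1995532 - 3220580)*(2349063 + 1213*(-315)) = -1225048*(2349063 - 382095) = -1225048*1966968 = -2409630214464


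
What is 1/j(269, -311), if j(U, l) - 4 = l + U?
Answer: -1/38 ≈ -0.026316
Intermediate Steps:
j(U, l) = 4 + U + l (j(U, l) = 4 + (l + U) = 4 + (U + l) = 4 + U + l)
1/j(269, -311) = 1/(4 + 269 - 311) = 1/(-38) = -1/38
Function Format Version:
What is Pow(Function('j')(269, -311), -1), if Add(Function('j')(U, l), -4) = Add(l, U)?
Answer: Rational(-1, 38) ≈ -0.026316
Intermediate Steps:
Function('j')(U, l) = Add(4, U, l) (Function('j')(U, l) = Add(4, Add(l, U)) = Add(4, Add(U, l)) = Add(4, U, l))
Pow(Function('j')(269, -311), -1) = Pow(Add(4, 269, -311), -1) = Pow(-38, -1) = Rational(-1, 38)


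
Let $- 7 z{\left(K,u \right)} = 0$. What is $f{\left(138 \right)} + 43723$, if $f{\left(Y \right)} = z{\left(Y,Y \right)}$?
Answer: $43723$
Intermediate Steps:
$z{\left(K,u \right)} = 0$ ($z{\left(K,u \right)} = \left(- \frac{1}{7}\right) 0 = 0$)
$f{\left(Y \right)} = 0$
$f{\left(138 \right)} + 43723 = 0 + 43723 = 43723$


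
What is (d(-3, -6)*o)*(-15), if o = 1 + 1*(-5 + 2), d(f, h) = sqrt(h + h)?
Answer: 60*I*sqrt(3) ≈ 103.92*I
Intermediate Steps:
d(f, h) = sqrt(2)*sqrt(h) (d(f, h) = sqrt(2*h) = sqrt(2)*sqrt(h))
o = -2 (o = 1 + 1*(-3) = 1 - 3 = -2)
(d(-3, -6)*o)*(-15) = ((sqrt(2)*sqrt(-6))*(-2))*(-15) = ((sqrt(2)*(I*sqrt(6)))*(-2))*(-15) = ((2*I*sqrt(3))*(-2))*(-15) = -4*I*sqrt(3)*(-15) = 60*I*sqrt(3)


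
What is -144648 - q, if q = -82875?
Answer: -61773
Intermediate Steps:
-144648 - q = -144648 - 1*(-82875) = -144648 + 82875 = -61773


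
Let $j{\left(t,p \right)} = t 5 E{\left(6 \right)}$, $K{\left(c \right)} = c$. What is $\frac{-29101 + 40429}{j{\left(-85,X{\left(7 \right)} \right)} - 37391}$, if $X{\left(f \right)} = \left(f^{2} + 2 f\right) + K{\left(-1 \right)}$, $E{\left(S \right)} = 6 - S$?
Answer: $- \frac{11328}{37391} \approx -0.30296$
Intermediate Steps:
$X{\left(f \right)} = -1 + f^{2} + 2 f$ ($X{\left(f \right)} = \left(f^{2} + 2 f\right) - 1 = -1 + f^{2} + 2 f$)
$j{\left(t,p \right)} = 0$ ($j{\left(t,p \right)} = t 5 \left(6 - 6\right) = 5 t \left(6 - 6\right) = 5 t 0 = 0$)
$\frac{-29101 + 40429}{j{\left(-85,X{\left(7 \right)} \right)} - 37391} = \frac{-29101 + 40429}{0 - 37391} = \frac{11328}{-37391} = 11328 \left(- \frac{1}{37391}\right) = - \frac{11328}{37391}$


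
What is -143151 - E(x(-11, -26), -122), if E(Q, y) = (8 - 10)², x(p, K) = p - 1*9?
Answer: -143155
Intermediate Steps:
x(p, K) = -9 + p (x(p, K) = p - 9 = -9 + p)
E(Q, y) = 4 (E(Q, y) = (-2)² = 4)
-143151 - E(x(-11, -26), -122) = -143151 - 1*4 = -143151 - 4 = -143155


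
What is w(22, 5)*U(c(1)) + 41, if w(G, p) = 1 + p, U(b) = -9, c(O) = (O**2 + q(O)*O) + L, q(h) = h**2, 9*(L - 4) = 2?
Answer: -13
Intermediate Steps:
L = 38/9 (L = 4 + (1/9)*2 = 4 + 2/9 = 38/9 ≈ 4.2222)
c(O) = 38/9 + O**2 + O**3 (c(O) = (O**2 + O**2*O) + 38/9 = (O**2 + O**3) + 38/9 = 38/9 + O**2 + O**3)
w(22, 5)*U(c(1)) + 41 = (1 + 5)*(-9) + 41 = 6*(-9) + 41 = -54 + 41 = -13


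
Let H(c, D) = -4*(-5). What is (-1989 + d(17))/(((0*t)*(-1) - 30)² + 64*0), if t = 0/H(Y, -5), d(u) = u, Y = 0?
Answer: -493/225 ≈ -2.1911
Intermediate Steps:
H(c, D) = 20
t = 0 (t = 0/20 = 0*(1/20) = 0)
(-1989 + d(17))/(((0*t)*(-1) - 30)² + 64*0) = (-1989 + 17)/(((0*0)*(-1) - 30)² + 64*0) = -1972/((0*(-1) - 30)² + 0) = -1972/((0 - 30)² + 0) = -1972/((-30)² + 0) = -1972/(900 + 0) = -1972/900 = -1972*1/900 = -493/225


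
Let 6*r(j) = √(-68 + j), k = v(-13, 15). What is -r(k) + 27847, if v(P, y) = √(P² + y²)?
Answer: 27847 - √(-68 + √394)/6 ≈ 27847.0 - 1.1565*I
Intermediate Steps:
k = √394 (k = √((-13)² + 15²) = √(169 + 225) = √394 ≈ 19.849)
r(j) = √(-68 + j)/6
-r(k) + 27847 = -√(-68 + √394)/6 + 27847 = 27847 - √(-68 + √394)/6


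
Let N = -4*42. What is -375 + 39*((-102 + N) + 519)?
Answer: 9336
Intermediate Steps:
N = -168
-375 + 39*((-102 + N) + 519) = -375 + 39*((-102 - 168) + 519) = -375 + 39*(-270 + 519) = -375 + 39*249 = -375 + 9711 = 9336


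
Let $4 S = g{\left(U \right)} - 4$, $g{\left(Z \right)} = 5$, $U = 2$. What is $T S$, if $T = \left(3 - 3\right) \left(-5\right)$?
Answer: $0$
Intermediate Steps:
$T = 0$ ($T = 0 \left(-5\right) = 0$)
$S = \frac{1}{4}$ ($S = \frac{5 - 4}{4} = \frac{1}{4} \cdot 1 = \frac{1}{4} \approx 0.25$)
$T S = 0 \cdot \frac{1}{4} = 0$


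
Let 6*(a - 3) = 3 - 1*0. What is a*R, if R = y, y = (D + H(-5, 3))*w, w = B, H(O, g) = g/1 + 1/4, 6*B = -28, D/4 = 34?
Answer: -27293/12 ≈ -2274.4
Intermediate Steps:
D = 136 (D = 4*34 = 136)
B = -14/3 (B = (⅙)*(-28) = -14/3 ≈ -4.6667)
H(O, g) = ¼ + g (H(O, g) = g*1 + 1*(¼) = g + ¼ = ¼ + g)
w = -14/3 ≈ -4.6667
y = -3899/6 (y = (136 + (¼ + 3))*(-14/3) = (136 + 13/4)*(-14/3) = (557/4)*(-14/3) = -3899/6 ≈ -649.83)
R = -3899/6 ≈ -649.83
a = 7/2 (a = 3 + (3 - 1*0)/6 = 3 + (3 + 0)/6 = 3 + (⅙)*3 = 3 + ½ = 7/2 ≈ 3.5000)
a*R = (7/2)*(-3899/6) = -27293/12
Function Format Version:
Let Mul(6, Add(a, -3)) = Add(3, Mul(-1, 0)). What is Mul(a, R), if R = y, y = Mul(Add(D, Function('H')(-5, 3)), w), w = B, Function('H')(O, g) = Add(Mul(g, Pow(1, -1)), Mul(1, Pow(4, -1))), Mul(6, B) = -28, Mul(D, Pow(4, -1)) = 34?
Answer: Rational(-27293, 12) ≈ -2274.4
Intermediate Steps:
D = 136 (D = Mul(4, 34) = 136)
B = Rational(-14, 3) (B = Mul(Rational(1, 6), -28) = Rational(-14, 3) ≈ -4.6667)
Function('H')(O, g) = Add(Rational(1, 4), g) (Function('H')(O, g) = Add(Mul(g, 1), Mul(1, Rational(1, 4))) = Add(g, Rational(1, 4)) = Add(Rational(1, 4), g))
w = Rational(-14, 3) ≈ -4.6667
y = Rational(-3899, 6) (y = Mul(Add(136, Add(Rational(1, 4), 3)), Rational(-14, 3)) = Mul(Add(136, Rational(13, 4)), Rational(-14, 3)) = Mul(Rational(557, 4), Rational(-14, 3)) = Rational(-3899, 6) ≈ -649.83)
R = Rational(-3899, 6) ≈ -649.83
a = Rational(7, 2) (a = Add(3, Mul(Rational(1, 6), Add(3, Mul(-1, 0)))) = Add(3, Mul(Rational(1, 6), Add(3, 0))) = Add(3, Mul(Rational(1, 6), 3)) = Add(3, Rational(1, 2)) = Rational(7, 2) ≈ 3.5000)
Mul(a, R) = Mul(Rational(7, 2), Rational(-3899, 6)) = Rational(-27293, 12)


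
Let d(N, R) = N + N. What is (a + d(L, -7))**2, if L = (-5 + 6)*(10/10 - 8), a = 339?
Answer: 105625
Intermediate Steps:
L = -7 (L = 1*(10*(1/10) - 8) = 1*(1 - 8) = 1*(-7) = -7)
d(N, R) = 2*N
(a + d(L, -7))**2 = (339 + 2*(-7))**2 = (339 - 14)**2 = 325**2 = 105625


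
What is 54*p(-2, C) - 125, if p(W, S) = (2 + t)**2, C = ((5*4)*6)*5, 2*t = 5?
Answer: 1937/2 ≈ 968.50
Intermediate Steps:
t = 5/2 (t = (1/2)*5 = 5/2 ≈ 2.5000)
C = 600 (C = (20*6)*5 = 120*5 = 600)
p(W, S) = 81/4 (p(W, S) = (2 + 5/2)**2 = (9/2)**2 = 81/4)
54*p(-2, C) - 125 = 54*(81/4) - 125 = 2187/2 - 125 = 1937/2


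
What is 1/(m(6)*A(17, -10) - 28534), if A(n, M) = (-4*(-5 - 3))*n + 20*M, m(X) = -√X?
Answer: -14267/406739570 + 86*√6/203369785 ≈ -3.4041e-5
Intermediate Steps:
A(n, M) = 20*M + 32*n (A(n, M) = (-4*(-8))*n + 20*M = 32*n + 20*M = 20*M + 32*n)
1/(m(6)*A(17, -10) - 28534) = 1/((-√6)*(20*(-10) + 32*17) - 28534) = 1/((-√6)*(-200 + 544) - 28534) = 1/(-√6*344 - 28534) = 1/(-344*√6 - 28534) = 1/(-28534 - 344*√6)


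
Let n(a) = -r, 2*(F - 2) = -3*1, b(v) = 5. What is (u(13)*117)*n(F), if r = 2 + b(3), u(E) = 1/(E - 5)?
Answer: -819/8 ≈ -102.38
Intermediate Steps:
F = 1/2 (F = 2 + (-3*1)/2 = 2 + (1/2)*(-3) = 2 - 3/2 = 1/2 ≈ 0.50000)
u(E) = 1/(-5 + E)
r = 7 (r = 2 + 5 = 7)
n(a) = -7 (n(a) = -1*7 = -7)
(u(13)*117)*n(F) = (117/(-5 + 13))*(-7) = (117/8)*(-7) = -819/8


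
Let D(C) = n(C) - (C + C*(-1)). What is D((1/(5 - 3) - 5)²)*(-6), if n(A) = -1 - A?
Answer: 255/2 ≈ 127.50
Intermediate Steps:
D(C) = -1 - C (D(C) = (-1 - C) - (C + C*(-1)) = (-1 - C) - (C - C) = (-1 - C) - 1*0 = (-1 - C) + 0 = -1 - C)
D((1/(5 - 3) - 5)²)*(-6) = (-1 - (1/(5 - 3) - 5)²)*(-6) = (-1 - (1/2 - 5)²)*(-6) = (-1 - (½ - 5)²)*(-6) = (-1 - (-9/2)²)*(-6) = (-1 - 1*81/4)*(-6) = (-1 - 81/4)*(-6) = -85/4*(-6) = 255/2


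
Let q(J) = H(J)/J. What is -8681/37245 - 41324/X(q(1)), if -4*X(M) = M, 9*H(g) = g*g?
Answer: 55408036999/37245 ≈ 1.4877e+6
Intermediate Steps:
H(g) = g**2/9 (H(g) = (g*g)/9 = g**2/9)
q(J) = J/9 (q(J) = (J**2/9)/J = J/9)
X(M) = -M/4
-8681/37245 - 41324/X(q(1)) = -8681/37245 - 41324/((-1/36)) = -8681*1/37245 - 41324/((-1/4*1/9)) = -8681/37245 - 41324/(-1/36) = -8681/37245 - 41324*(-36) = -8681/37245 + 1487664 = 55408036999/37245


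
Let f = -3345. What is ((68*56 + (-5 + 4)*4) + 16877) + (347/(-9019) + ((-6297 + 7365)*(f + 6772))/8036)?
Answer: 382974344499/18119171 ≈ 21136.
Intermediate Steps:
((68*56 + (-5 + 4)*4) + 16877) + (347/(-9019) + ((-6297 + 7365)*(f + 6772))/8036) = ((68*56 + (-5 + 4)*4) + 16877) + (347/(-9019) + ((-6297 + 7365)*(-3345 + 6772))/8036) = ((3808 - 1*4) + 16877) + (347*(-1/9019) + (1068*3427)*(1/8036)) = ((3808 - 4) + 16877) + (-347/9019 + 3660036*(1/8036)) = (3804 + 16877) + (-347/9019 + 915009/2009) = 20681 + 8251769048/18119171 = 382974344499/18119171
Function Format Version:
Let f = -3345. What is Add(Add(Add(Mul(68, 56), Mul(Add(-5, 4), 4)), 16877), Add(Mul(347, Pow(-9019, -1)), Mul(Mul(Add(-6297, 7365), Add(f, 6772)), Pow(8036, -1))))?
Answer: Rational(382974344499, 18119171) ≈ 21136.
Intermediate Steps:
Add(Add(Add(Mul(68, 56), Mul(Add(-5, 4), 4)), 16877), Add(Mul(347, Pow(-9019, -1)), Mul(Mul(Add(-6297, 7365), Add(f, 6772)), Pow(8036, -1)))) = Add(Add(Add(Mul(68, 56), Mul(Add(-5, 4), 4)), 16877), Add(Mul(347, Pow(-9019, -1)), Mul(Mul(Add(-6297, 7365), Add(-3345, 6772)), Pow(8036, -1)))) = Add(Add(Add(3808, Mul(-1, 4)), 16877), Add(Mul(347, Rational(-1, 9019)), Mul(Mul(1068, 3427), Rational(1, 8036)))) = Add(Add(Add(3808, -4), 16877), Add(Rational(-347, 9019), Mul(3660036, Rational(1, 8036)))) = Add(Add(3804, 16877), Add(Rational(-347, 9019), Rational(915009, 2009))) = Add(20681, Rational(8251769048, 18119171)) = Rational(382974344499, 18119171)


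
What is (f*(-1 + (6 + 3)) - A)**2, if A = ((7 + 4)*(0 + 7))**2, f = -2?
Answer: 35343025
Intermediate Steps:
A = 5929 (A = (11*7)**2 = 77**2 = 5929)
(f*(-1 + (6 + 3)) - A)**2 = (-2*(-1 + (6 + 3)) - 1*5929)**2 = (-2*(-1 + 9) - 5929)**2 = (-2*8 - 5929)**2 = (-16 - 5929)**2 = (-5945)**2 = 35343025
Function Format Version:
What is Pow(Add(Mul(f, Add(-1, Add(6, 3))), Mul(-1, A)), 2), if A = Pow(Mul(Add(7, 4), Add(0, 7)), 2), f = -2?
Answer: 35343025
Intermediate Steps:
A = 5929 (A = Pow(Mul(11, 7), 2) = Pow(77, 2) = 5929)
Pow(Add(Mul(f, Add(-1, Add(6, 3))), Mul(-1, A)), 2) = Pow(Add(Mul(-2, Add(-1, Add(6, 3))), Mul(-1, 5929)), 2) = Pow(Add(Mul(-2, Add(-1, 9)), -5929), 2) = Pow(Add(Mul(-2, 8), -5929), 2) = Pow(Add(-16, -5929), 2) = Pow(-5945, 2) = 35343025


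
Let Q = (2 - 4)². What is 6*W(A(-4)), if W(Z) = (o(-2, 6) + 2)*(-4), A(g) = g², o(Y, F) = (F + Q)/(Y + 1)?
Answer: 192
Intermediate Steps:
Q = 4 (Q = (-2)² = 4)
o(Y, F) = (4 + F)/(1 + Y) (o(Y, F) = (F + 4)/(Y + 1) = (4 + F)/(1 + Y))
W(Z) = 32 (W(Z) = ((4 + 6)/(1 - 2) + 2)*(-4) = (10/(-1) + 2)*(-4) = (-1*10 + 2)*(-4) = (-10 + 2)*(-4) = -8*(-4) = 32)
6*W(A(-4)) = 6*32 = 192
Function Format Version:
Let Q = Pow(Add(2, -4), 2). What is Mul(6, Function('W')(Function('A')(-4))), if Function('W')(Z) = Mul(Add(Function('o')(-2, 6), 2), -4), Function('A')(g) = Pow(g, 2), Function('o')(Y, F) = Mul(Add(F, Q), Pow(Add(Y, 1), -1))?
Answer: 192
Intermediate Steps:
Q = 4 (Q = Pow(-2, 2) = 4)
Function('o')(Y, F) = Mul(Pow(Add(1, Y), -1), Add(4, F)) (Function('o')(Y, F) = Mul(Add(F, 4), Pow(Add(Y, 1), -1)) = Mul(Add(4, F), Pow(Add(1, Y), -1)) = Mul(Pow(Add(1, Y), -1), Add(4, F)))
Function('W')(Z) = 32 (Function('W')(Z) = Mul(Add(Mul(Pow(Add(1, -2), -1), Add(4, 6)), 2), -4) = Mul(Add(Mul(Pow(-1, -1), 10), 2), -4) = Mul(Add(Mul(-1, 10), 2), -4) = Mul(Add(-10, 2), -4) = Mul(-8, -4) = 32)
Mul(6, Function('W')(Function('A')(-4))) = Mul(6, 32) = 192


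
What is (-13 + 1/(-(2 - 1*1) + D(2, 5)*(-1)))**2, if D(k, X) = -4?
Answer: 1444/9 ≈ 160.44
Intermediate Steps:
(-13 + 1/(-(2 - 1*1) + D(2, 5)*(-1)))**2 = (-13 + 1/(-(2 - 1*1) - 4*(-1)))**2 = (-13 + 1/(-(2 - 1) + 4))**2 = (-13 + 1/(-1*1 + 4))**2 = (-13 + 1/(-1 + 4))**2 = (-13 + 1/3)**2 = (-38/3)**2 = 1444/9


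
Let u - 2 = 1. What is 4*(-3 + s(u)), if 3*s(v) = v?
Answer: -8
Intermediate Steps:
u = 3 (u = 2 + 1 = 3)
s(v) = v/3
4*(-3 + s(u)) = 4*(-3 + (⅓)*3) = 4*(-3 + 1) = 4*(-2) = -8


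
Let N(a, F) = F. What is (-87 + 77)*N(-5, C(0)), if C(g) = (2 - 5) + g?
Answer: 30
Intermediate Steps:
C(g) = -3 + g
(-87 + 77)*N(-5, C(0)) = (-87 + 77)*(-3 + 0) = -10*(-3) = 30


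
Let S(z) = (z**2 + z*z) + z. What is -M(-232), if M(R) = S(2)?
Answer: -10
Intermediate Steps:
S(z) = z + 2*z**2 (S(z) = (z**2 + z**2) + z = 2*z**2 + z = z + 2*z**2)
M(R) = 10 (M(R) = 2*(1 + 2*2) = 2*(1 + 4) = 2*5 = 10)
-M(-232) = -1*10 = -10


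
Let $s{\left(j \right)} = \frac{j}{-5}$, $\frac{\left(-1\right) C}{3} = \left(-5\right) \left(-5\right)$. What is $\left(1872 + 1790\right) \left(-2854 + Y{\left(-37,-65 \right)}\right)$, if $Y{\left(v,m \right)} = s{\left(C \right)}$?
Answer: $-10396418$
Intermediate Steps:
$C = -75$ ($C = - 3 \left(\left(-5\right) \left(-5\right)\right) = \left(-3\right) 25 = -75$)
$s{\left(j \right)} = - \frac{j}{5}$ ($s{\left(j \right)} = j \left(- \frac{1}{5}\right) = - \frac{j}{5}$)
$Y{\left(v,m \right)} = 15$ ($Y{\left(v,m \right)} = \left(- \frac{1}{5}\right) \left(-75\right) = 15$)
$\left(1872 + 1790\right) \left(-2854 + Y{\left(-37,-65 \right)}\right) = \left(1872 + 1790\right) \left(-2854 + 15\right) = 3662 \left(-2839\right) = -10396418$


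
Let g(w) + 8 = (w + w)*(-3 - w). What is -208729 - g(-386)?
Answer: 86955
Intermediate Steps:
g(w) = -8 + 2*w*(-3 - w) (g(w) = -8 + (w + w)*(-3 - w) = -8 + (2*w)*(-3 - w) = -8 + 2*w*(-3 - w))
-208729 - g(-386) = -208729 - (-8 - 6*(-386) - 2*(-386)²) = -208729 - (-8 + 2316 - 2*148996) = -208729 - (-8 + 2316 - 297992) = -208729 - 1*(-295684) = -208729 + 295684 = 86955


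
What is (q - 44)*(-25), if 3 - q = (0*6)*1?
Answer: 1025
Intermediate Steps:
q = 3 (q = 3 - 0*6 = 3 - 0 = 3 - 1*0 = 3 + 0 = 3)
(q - 44)*(-25) = (3 - 44)*(-25) = -41*(-25) = 1025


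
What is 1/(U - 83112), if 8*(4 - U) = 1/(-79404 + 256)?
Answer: -633184/52622655871 ≈ -1.2033e-5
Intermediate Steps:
U = 2532737/633184 (U = 4 - 1/(8*(-79404 + 256)) = 4 - ⅛/(-79148) = 4 - ⅛*(-1/79148) = 4 + 1/633184 = 2532737/633184 ≈ 4.0000)
1/(U - 83112) = 1/(2532737/633184 - 83112) = 1/(-52622655871/633184) = -633184/52622655871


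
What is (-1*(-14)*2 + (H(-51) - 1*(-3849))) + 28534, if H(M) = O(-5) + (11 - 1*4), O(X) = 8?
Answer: 32426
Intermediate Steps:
H(M) = 15 (H(M) = 8 + (11 - 1*4) = 8 + (11 - 4) = 8 + 7 = 15)
(-1*(-14)*2 + (H(-51) - 1*(-3849))) + 28534 = (-1*(-14)*2 + (15 - 1*(-3849))) + 28534 = (14*2 + (15 + 3849)) + 28534 = (28 + 3864) + 28534 = 3892 + 28534 = 32426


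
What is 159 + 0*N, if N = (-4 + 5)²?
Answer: 159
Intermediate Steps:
N = 1 (N = 1² = 1)
159 + 0*N = 159 + 0*1 = 159 + 0 = 159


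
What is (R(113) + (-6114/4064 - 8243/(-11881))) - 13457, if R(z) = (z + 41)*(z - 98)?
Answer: -269132584665/24142192 ≈ -11148.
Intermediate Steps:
R(z) = (-98 + z)*(41 + z) (R(z) = (41 + z)*(-98 + z) = (-98 + z)*(41 + z))
(R(113) + (-6114/4064 - 8243/(-11881))) - 13457 = ((-4018 + 113² - 57*113) + (-6114/4064 - 8243/(-11881))) - 13457 = ((-4018 + 12769 - 6441) + (-6114*1/4064 - 8243*(-1/11881))) - 13457 = (2310 + (-3057/2032 + 8243/11881)) - 13457 = (2310 - 19570441/24142192) - 13457 = 55748893079/24142192 - 13457 = -269132584665/24142192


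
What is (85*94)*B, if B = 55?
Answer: 439450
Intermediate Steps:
(85*94)*B = (85*94)*55 = 7990*55 = 439450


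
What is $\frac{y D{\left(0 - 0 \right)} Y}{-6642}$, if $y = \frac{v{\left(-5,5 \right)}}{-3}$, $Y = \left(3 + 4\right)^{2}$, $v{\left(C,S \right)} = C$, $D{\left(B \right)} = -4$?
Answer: $\frac{490}{9963} \approx 0.049182$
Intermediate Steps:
$Y = 49$ ($Y = 7^{2} = 49$)
$y = \frac{5}{3}$ ($y = - \frac{5}{-3} = \left(-5\right) \left(- \frac{1}{3}\right) = \frac{5}{3} \approx 1.6667$)
$\frac{y D{\left(0 - 0 \right)} Y}{-6642} = \frac{\frac{5}{3} \left(-4\right) 49}{-6642} = \left(- \frac{20}{3}\right) 49 \left(- \frac{1}{6642}\right) = \left(- \frac{980}{3}\right) \left(- \frac{1}{6642}\right) = \frac{490}{9963}$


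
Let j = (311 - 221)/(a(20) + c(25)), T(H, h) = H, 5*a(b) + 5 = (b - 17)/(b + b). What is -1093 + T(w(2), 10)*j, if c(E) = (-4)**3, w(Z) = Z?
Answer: -14241721/12997 ≈ -1095.8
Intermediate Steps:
c(E) = -64
a(b) = -1 + (-17 + b)/(10*b) (a(b) = -1 + ((b - 17)/(b + b))/5 = -1 + ((-17 + b)/((2*b)))/5 = -1 + ((-17 + b)*(1/(2*b)))/5 = -1 + ((-17 + b)/(2*b))/5 = -1 + (-17 + b)/(10*b))
j = -18000/12997 (j = (311 - 221)/((1/10)*(-17 - 9*20)/20 - 64) = 90/((1/10)*(1/20)*(-17 - 180) - 64) = 90/((1/10)*(1/20)*(-197) - 64) = 90/(-197/200 - 64) = 90/(-12997/200) = 90*(-200/12997) = -18000/12997 ≈ -1.3849)
-1093 + T(w(2), 10)*j = -1093 + 2*(-18000/12997) = -1093 - 36000/12997 = -14241721/12997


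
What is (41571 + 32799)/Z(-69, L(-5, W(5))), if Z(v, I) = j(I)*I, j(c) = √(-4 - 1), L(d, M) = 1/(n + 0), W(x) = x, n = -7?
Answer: 104118*I*√5 ≈ 2.3282e+5*I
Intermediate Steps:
L(d, M) = -⅐ (L(d, M) = 1/(-7 + 0) = 1/(-7) = -⅐)
j(c) = I*√5 (j(c) = √(-5) = I*√5)
Z(v, I) = I*I*√5 (Z(v, I) = (I*√5)*I = I*I*√5)
(41571 + 32799)/Z(-69, L(-5, W(5))) = (41571 + 32799)/((I*(-⅐)*√5)) = 74370/((-I*√5/7)) = 74370*(7*I*√5/5) = 104118*I*√5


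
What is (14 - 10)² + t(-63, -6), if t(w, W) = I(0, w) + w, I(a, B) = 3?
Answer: -44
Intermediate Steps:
t(w, W) = 3 + w
(14 - 10)² + t(-63, -6) = (14 - 10)² + (3 - 63) = 4² - 60 = 16 - 60 = -44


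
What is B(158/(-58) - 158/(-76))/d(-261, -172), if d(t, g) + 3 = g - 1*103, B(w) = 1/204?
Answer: -1/56712 ≈ -1.7633e-5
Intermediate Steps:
B(w) = 1/204
d(t, g) = -106 + g (d(t, g) = -3 + (g - 1*103) = -3 + (g - 103) = -3 + (-103 + g) = -106 + g)
B(158/(-58) - 158/(-76))/d(-261, -172) = 1/(204*(-106 - 172)) = (1/204)/(-278) = (1/204)*(-1/278) = -1/56712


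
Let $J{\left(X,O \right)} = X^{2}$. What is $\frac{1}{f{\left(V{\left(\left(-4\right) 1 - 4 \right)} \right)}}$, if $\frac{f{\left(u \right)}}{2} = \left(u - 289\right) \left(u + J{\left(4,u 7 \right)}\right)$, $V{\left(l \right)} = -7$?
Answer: $- \frac{1}{5328} \approx -0.00018769$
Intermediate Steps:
$f{\left(u \right)} = 2 \left(-289 + u\right) \left(16 + u\right)$ ($f{\left(u \right)} = 2 \left(u - 289\right) \left(u + 4^{2}\right) = 2 \left(-289 + u\right) \left(u + 16\right) = 2 \left(-289 + u\right) \left(16 + u\right)$)
$\frac{1}{f{\left(V{\left(\left(-4\right) 1 - 4 \right)} \right)}} = \frac{1}{-9248 - -3822 + 2 \left(-7\right)^{2}} = \frac{1}{-9248 + 3822 + 2 \cdot 49} = \frac{1}{-9248 + 3822 + 98} = \frac{1}{-5328} = - \frac{1}{5328}$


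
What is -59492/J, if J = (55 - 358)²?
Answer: -59492/91809 ≈ -0.64800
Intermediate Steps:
J = 91809 (J = (-303)² = 91809)
-59492/J = -59492/91809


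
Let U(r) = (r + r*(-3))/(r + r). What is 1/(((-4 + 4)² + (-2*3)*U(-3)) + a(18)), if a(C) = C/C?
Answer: ⅐ ≈ 0.14286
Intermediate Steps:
U(r) = -1 (U(r) = (r - 3*r)/((2*r)) = (-2*r)*(1/(2*r)) = -1)
a(C) = 1
1/(((-4 + 4)² + (-2*3)*U(-3)) + a(18)) = 1/(((-4 + 4)² - 2*3*(-1)) + 1) = 1/((0² - 6*(-1)) + 1) = 1/((0 + 6) + 1) = 1/(6 + 1) = 1/7 = ⅐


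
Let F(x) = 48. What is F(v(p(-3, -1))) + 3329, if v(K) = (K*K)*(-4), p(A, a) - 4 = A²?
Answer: 3377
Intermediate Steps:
p(A, a) = 4 + A²
v(K) = -4*K² (v(K) = K²*(-4) = -4*K²)
F(v(p(-3, -1))) + 3329 = 48 + 3329 = 3377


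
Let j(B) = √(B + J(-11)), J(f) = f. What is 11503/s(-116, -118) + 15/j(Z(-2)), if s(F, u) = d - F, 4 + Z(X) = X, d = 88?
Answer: 11503/204 - 15*I*√17/17 ≈ 56.387 - 3.638*I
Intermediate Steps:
Z(X) = -4 + X
s(F, u) = 88 - F
j(B) = √(-11 + B) (j(B) = √(B - 11) = √(-11 + B))
11503/s(-116, -118) + 15/j(Z(-2)) = 11503/(88 - 1*(-116)) + 15/(√(-11 + (-4 - 2))) = 11503/(88 + 116) + 15/(√(-11 - 6)) = 11503/204 + 15/(√(-17)) = 11503*(1/204) + 15/((I*√17)) = 11503/204 + 15*(-I*√17/17) = 11503/204 - 15*I*√17/17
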